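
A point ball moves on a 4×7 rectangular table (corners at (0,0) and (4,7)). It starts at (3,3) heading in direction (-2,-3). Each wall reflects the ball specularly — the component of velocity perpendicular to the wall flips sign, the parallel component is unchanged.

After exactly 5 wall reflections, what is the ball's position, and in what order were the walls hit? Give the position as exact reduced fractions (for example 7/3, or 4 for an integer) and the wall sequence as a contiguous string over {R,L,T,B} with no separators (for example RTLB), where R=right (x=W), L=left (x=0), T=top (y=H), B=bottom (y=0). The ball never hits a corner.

Final position: (0,1/2)
Wall sequence: BLTRL

1. t=1 → B at (1,0); v=(-2,3)
2. t=1/2 → L at (0,3/2); v=(2,3)
3. t=11/6 → T at (11/3,7); v=(2,-3)
4. t=1/6 → R at (4,13/2); v=(-2,-3)
5. t=2 → L at (0,1/2); v=(2,-3)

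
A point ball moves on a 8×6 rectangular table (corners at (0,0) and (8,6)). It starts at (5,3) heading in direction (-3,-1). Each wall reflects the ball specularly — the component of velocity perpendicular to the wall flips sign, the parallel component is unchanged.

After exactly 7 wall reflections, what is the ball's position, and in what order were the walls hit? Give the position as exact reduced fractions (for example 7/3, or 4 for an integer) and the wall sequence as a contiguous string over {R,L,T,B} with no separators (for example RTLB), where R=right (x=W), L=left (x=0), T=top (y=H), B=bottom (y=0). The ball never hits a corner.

1. t=5/3 → L at (0,4/3); v=(3,-1)
2. t=4/3 → B at (4,0); v=(3,1)
3. t=4/3 → R at (8,4/3); v=(-3,1)
4. t=8/3 → L at (0,4); v=(3,1)
5. t=2 → T at (6,6); v=(3,-1)
6. t=2/3 → R at (8,16/3); v=(-3,-1)
7. t=8/3 → L at (0,8/3); v=(3,-1)

Final position: (0,8/3)
Wall sequence: LBRLTRL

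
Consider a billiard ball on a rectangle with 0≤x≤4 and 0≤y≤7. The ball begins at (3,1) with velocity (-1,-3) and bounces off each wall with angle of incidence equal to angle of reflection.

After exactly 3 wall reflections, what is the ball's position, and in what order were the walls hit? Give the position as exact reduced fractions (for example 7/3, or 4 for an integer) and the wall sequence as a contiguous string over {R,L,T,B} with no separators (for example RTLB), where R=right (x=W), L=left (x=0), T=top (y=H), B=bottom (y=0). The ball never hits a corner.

Final position: (0,6)
Wall sequence: BTL

1. t=1/3 → B at (8/3,0); v=(-1,3)
2. t=7/3 → T at (1/3,7); v=(-1,-3)
3. t=1/3 → L at (0,6); v=(1,-3)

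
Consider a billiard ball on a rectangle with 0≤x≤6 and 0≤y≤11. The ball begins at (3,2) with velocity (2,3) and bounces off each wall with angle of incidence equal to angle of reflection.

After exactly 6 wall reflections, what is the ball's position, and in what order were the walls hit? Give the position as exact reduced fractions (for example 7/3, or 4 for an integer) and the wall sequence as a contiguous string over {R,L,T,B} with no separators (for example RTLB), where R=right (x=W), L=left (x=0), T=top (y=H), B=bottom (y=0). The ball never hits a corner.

1. t=3/2 → R at (6,13/2); v=(-2,3)
2. t=3/2 → T at (3,11); v=(-2,-3)
3. t=3/2 → L at (0,13/2); v=(2,-3)
4. t=13/6 → B at (13/3,0); v=(2,3)
5. t=5/6 → R at (6,5/2); v=(-2,3)
6. t=17/6 → T at (1/3,11); v=(-2,-3)

Final position: (1/3,11)
Wall sequence: RTLBRT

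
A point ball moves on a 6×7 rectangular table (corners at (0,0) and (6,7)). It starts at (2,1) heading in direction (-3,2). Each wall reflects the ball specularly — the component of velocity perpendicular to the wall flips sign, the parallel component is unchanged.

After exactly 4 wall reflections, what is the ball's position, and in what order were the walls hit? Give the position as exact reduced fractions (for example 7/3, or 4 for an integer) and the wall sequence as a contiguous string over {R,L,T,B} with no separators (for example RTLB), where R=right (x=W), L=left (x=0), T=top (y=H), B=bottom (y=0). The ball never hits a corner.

Final position: (0,11/3)
Wall sequence: LRTL

1. t=2/3 → L at (0,7/3); v=(3,2)
2. t=2 → R at (6,19/3); v=(-3,2)
3. t=1/3 → T at (5,7); v=(-3,-2)
4. t=5/3 → L at (0,11/3); v=(3,-2)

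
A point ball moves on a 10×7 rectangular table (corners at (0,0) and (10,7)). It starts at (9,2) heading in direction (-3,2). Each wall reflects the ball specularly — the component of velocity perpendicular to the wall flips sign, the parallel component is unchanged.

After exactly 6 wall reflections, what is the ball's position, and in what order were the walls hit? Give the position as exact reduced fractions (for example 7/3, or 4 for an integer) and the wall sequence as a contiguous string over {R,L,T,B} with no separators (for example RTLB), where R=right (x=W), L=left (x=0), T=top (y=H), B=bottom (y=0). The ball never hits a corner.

1. t=5/2 → T at (3/2,7); v=(-3,-2)
2. t=1/2 → L at (0,6); v=(3,-2)
3. t=3 → B at (9,0); v=(3,2)
4. t=1/3 → R at (10,2/3); v=(-3,2)
5. t=19/6 → T at (1/2,7); v=(-3,-2)
6. t=1/6 → L at (0,20/3); v=(3,-2)

Final position: (0,20/3)
Wall sequence: TLBRTL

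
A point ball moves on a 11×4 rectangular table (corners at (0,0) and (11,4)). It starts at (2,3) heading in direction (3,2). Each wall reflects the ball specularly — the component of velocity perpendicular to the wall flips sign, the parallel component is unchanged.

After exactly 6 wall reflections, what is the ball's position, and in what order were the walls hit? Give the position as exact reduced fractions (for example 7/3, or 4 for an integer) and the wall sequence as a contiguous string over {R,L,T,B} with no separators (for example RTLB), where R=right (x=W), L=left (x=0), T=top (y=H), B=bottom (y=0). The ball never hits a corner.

1. t=1/2 → T at (7/2,4); v=(3,-2)
2. t=2 → B at (19/2,0); v=(3,2)
3. t=1/2 → R at (11,1); v=(-3,2)
4. t=3/2 → T at (13/2,4); v=(-3,-2)
5. t=2 → B at (1/2,0); v=(-3,2)
6. t=1/6 → L at (0,1/3); v=(3,2)

Final position: (0,1/3)
Wall sequence: TBRTBL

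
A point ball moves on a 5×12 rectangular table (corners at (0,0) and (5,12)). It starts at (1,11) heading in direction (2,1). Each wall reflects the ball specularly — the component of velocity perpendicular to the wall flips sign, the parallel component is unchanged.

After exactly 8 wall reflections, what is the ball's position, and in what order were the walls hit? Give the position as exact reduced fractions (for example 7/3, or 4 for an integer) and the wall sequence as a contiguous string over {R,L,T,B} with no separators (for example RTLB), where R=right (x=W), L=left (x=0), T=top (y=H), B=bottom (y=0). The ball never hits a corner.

Final position: (0,3/2)
Wall sequence: TRLRLRBL

1. t=1 → T at (3,12); v=(2,-1)
2. t=1 → R at (5,11); v=(-2,-1)
3. t=5/2 → L at (0,17/2); v=(2,-1)
4. t=5/2 → R at (5,6); v=(-2,-1)
5. t=5/2 → L at (0,7/2); v=(2,-1)
6. t=5/2 → R at (5,1); v=(-2,-1)
7. t=1 → B at (3,0); v=(-2,1)
8. t=3/2 → L at (0,3/2); v=(2,1)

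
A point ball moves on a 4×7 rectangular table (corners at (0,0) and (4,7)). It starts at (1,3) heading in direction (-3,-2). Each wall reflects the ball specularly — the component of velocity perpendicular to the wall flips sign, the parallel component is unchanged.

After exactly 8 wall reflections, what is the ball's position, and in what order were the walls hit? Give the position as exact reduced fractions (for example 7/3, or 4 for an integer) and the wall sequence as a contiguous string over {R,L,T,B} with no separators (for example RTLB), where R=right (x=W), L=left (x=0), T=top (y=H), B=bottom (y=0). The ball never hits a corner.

1. t=1/3 → L at (0,7/3); v=(3,-2)
2. t=7/6 → B at (7/2,0); v=(3,2)
3. t=1/6 → R at (4,1/3); v=(-3,2)
4. t=4/3 → L at (0,3); v=(3,2)
5. t=4/3 → R at (4,17/3); v=(-3,2)
6. t=2/3 → T at (2,7); v=(-3,-2)
7. t=2/3 → L at (0,17/3); v=(3,-2)
8. t=4/3 → R at (4,3); v=(-3,-2)

Final position: (4,3)
Wall sequence: LBRLRTLR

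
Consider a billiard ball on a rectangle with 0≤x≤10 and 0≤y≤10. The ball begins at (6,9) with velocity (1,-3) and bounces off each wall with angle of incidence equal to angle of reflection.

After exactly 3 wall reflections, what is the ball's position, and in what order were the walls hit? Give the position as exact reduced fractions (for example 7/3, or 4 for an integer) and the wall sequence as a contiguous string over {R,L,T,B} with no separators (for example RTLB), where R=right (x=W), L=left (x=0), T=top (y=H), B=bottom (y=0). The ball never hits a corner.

1. t=3 → B at (9,0); v=(1,3)
2. t=1 → R at (10,3); v=(-1,3)
3. t=7/3 → T at (23/3,10); v=(-1,-3)

Final position: (23/3,10)
Wall sequence: BRT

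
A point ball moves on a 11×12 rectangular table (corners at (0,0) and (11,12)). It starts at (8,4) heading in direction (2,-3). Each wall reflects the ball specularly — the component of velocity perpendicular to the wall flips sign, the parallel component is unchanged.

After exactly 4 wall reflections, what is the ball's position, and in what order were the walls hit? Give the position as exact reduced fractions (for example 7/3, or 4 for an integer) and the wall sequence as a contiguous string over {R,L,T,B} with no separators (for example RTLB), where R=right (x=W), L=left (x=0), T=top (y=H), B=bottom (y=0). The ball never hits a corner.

Final position: (0,7)
Wall sequence: BRTL

1. t=4/3 → B at (32/3,0); v=(2,3)
2. t=1/6 → R at (11,1/2); v=(-2,3)
3. t=23/6 → T at (10/3,12); v=(-2,-3)
4. t=5/3 → L at (0,7); v=(2,-3)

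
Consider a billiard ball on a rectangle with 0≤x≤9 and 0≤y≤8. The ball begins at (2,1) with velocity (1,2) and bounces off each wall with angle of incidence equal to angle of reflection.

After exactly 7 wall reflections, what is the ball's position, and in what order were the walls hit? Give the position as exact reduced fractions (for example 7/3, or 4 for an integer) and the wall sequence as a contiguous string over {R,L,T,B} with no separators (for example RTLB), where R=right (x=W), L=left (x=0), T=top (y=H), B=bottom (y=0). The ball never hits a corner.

1. t=7/2 → T at (11/2,8); v=(1,-2)
2. t=7/2 → R at (9,1); v=(-1,-2)
3. t=1/2 → B at (17/2,0); v=(-1,2)
4. t=4 → T at (9/2,8); v=(-1,-2)
5. t=4 → B at (1/2,0); v=(-1,2)
6. t=1/2 → L at (0,1); v=(1,2)
7. t=7/2 → T at (7/2,8); v=(1,-2)

Final position: (7/2,8)
Wall sequence: TRBTBLT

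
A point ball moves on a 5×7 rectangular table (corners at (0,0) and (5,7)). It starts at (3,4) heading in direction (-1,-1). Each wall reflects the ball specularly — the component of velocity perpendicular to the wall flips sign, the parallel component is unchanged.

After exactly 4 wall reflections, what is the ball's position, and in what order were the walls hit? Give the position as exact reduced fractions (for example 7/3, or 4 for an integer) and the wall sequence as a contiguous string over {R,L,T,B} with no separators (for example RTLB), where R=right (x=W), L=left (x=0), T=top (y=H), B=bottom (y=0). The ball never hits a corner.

Final position: (2,7)
Wall sequence: LBRT

1. t=3 → L at (0,1); v=(1,-1)
2. t=1 → B at (1,0); v=(1,1)
3. t=4 → R at (5,4); v=(-1,1)
4. t=3 → T at (2,7); v=(-1,-1)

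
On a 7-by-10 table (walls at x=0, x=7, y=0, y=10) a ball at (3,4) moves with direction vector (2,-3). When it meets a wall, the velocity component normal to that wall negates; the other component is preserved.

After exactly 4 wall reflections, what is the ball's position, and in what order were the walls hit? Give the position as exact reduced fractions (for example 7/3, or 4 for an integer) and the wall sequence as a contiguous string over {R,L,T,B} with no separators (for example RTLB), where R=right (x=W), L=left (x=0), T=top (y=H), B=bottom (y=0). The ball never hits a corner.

1. t=4/3 → B at (17/3,0); v=(2,3)
2. t=2/3 → R at (7,2); v=(-2,3)
3. t=8/3 → T at (5/3,10); v=(-2,-3)
4. t=5/6 → L at (0,15/2); v=(2,-3)

Final position: (0,15/2)
Wall sequence: BRTL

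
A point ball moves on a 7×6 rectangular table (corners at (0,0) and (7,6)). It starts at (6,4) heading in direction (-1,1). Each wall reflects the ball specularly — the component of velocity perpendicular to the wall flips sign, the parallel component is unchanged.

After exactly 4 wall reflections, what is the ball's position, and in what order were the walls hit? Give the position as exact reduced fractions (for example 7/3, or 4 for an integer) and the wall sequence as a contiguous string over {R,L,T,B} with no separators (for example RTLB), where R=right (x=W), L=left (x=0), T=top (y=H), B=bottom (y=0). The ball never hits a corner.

1. t=2 → T at (4,6); v=(-1,-1)
2. t=4 → L at (0,2); v=(1,-1)
3. t=2 → B at (2,0); v=(1,1)
4. t=5 → R at (7,5); v=(-1,1)

Final position: (7,5)
Wall sequence: TLBR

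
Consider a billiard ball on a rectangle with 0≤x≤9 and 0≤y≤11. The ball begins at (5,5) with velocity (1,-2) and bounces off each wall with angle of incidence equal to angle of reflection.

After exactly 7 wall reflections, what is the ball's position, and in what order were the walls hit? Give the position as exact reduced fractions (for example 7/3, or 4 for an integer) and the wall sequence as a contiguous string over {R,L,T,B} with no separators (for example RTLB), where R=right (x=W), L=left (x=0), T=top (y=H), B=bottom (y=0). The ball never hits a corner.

Final position: (9,5)
Wall sequence: BRTLBTR

1. t=5/2 → B at (15/2,0); v=(1,2)
2. t=3/2 → R at (9,3); v=(-1,2)
3. t=4 → T at (5,11); v=(-1,-2)
4. t=5 → L at (0,1); v=(1,-2)
5. t=1/2 → B at (1/2,0); v=(1,2)
6. t=11/2 → T at (6,11); v=(1,-2)
7. t=3 → R at (9,5); v=(-1,-2)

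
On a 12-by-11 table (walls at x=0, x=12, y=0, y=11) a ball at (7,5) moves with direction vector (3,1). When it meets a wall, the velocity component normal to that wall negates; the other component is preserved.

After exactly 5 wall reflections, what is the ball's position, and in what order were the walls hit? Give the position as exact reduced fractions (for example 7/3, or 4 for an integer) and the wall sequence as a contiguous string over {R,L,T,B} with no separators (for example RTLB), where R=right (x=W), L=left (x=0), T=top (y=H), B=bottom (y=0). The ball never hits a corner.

Final position: (0,10/3)
Wall sequence: RLTRL

1. t=5/3 → R at (12,20/3); v=(-3,1)
2. t=4 → L at (0,32/3); v=(3,1)
3. t=1/3 → T at (1,11); v=(3,-1)
4. t=11/3 → R at (12,22/3); v=(-3,-1)
5. t=4 → L at (0,10/3); v=(3,-1)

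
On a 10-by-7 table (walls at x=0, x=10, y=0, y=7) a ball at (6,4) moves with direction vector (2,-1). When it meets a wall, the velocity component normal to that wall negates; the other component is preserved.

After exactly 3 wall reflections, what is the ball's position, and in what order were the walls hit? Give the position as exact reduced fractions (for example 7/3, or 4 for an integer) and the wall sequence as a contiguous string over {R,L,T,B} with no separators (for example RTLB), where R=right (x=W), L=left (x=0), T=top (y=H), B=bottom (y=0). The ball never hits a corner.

Final position: (0,3)
Wall sequence: RBL

1. t=2 → R at (10,2); v=(-2,-1)
2. t=2 → B at (6,0); v=(-2,1)
3. t=3 → L at (0,3); v=(2,1)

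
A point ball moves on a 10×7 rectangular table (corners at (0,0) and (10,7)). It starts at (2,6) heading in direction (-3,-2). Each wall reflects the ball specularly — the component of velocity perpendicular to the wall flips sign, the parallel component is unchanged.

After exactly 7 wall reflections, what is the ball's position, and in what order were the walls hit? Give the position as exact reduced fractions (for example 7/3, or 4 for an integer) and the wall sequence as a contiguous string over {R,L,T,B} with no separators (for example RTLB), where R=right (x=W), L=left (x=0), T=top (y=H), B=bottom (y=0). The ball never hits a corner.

1. t=2/3 → L at (0,14/3); v=(3,-2)
2. t=7/3 → B at (7,0); v=(3,2)
3. t=1 → R at (10,2); v=(-3,2)
4. t=5/2 → T at (5/2,7); v=(-3,-2)
5. t=5/6 → L at (0,16/3); v=(3,-2)
6. t=8/3 → B at (8,0); v=(3,2)
7. t=2/3 → R at (10,4/3); v=(-3,2)

Final position: (10,4/3)
Wall sequence: LBRTLBR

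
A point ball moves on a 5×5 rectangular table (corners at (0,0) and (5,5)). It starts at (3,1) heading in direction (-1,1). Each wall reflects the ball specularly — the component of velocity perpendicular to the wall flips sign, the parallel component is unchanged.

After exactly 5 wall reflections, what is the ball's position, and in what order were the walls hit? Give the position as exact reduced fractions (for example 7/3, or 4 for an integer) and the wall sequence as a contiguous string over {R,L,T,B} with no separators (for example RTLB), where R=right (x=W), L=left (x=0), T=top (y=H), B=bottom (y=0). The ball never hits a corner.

Final position: (0,4)
Wall sequence: LTRBL

1. t=3 → L at (0,4); v=(1,1)
2. t=1 → T at (1,5); v=(1,-1)
3. t=4 → R at (5,1); v=(-1,-1)
4. t=1 → B at (4,0); v=(-1,1)
5. t=4 → L at (0,4); v=(1,1)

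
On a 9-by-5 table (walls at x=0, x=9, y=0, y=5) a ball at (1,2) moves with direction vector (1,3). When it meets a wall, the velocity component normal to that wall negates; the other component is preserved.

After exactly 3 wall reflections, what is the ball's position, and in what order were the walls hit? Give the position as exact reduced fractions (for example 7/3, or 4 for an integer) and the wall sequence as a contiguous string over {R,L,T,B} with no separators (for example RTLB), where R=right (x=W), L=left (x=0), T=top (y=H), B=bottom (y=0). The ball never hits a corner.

Final position: (16/3,5)
Wall sequence: TBT

1. t=1 → T at (2,5); v=(1,-3)
2. t=5/3 → B at (11/3,0); v=(1,3)
3. t=5/3 → T at (16/3,5); v=(1,-3)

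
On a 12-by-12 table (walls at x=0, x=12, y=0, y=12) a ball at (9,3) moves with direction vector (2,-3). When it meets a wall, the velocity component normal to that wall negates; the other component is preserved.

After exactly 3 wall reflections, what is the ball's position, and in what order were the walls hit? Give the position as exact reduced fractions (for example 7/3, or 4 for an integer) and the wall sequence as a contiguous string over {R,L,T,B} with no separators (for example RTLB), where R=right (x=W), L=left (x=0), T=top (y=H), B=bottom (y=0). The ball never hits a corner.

1. t=1 → B at (11,0); v=(2,3)
2. t=1/2 → R at (12,3/2); v=(-2,3)
3. t=7/2 → T at (5,12); v=(-2,-3)

Final position: (5,12)
Wall sequence: BRT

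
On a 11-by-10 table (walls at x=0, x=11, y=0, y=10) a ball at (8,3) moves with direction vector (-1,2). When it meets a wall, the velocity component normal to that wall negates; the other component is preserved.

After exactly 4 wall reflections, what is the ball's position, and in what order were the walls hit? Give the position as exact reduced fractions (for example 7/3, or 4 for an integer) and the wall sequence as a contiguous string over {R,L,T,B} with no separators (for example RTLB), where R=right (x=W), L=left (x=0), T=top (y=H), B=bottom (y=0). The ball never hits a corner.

Final position: (11/2,10)
Wall sequence: TLBT

1. t=7/2 → T at (9/2,10); v=(-1,-2)
2. t=9/2 → L at (0,1); v=(1,-2)
3. t=1/2 → B at (1/2,0); v=(1,2)
4. t=5 → T at (11/2,10); v=(1,-2)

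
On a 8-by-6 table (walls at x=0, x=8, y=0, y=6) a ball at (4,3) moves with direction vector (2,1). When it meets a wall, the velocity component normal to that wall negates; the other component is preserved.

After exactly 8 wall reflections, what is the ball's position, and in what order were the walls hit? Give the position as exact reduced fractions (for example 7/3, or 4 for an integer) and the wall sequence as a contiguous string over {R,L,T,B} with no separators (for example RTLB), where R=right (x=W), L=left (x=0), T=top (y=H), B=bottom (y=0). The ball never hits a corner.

1. t=2 → R at (8,5); v=(-2,1)
2. t=1 → T at (6,6); v=(-2,-1)
3. t=3 → L at (0,3); v=(2,-1)
4. t=3 → B at (6,0); v=(2,1)
5. t=1 → R at (8,1); v=(-2,1)
6. t=4 → L at (0,5); v=(2,1)
7. t=1 → T at (2,6); v=(2,-1)
8. t=3 → R at (8,3); v=(-2,-1)

Final position: (8,3)
Wall sequence: RTLBRLTR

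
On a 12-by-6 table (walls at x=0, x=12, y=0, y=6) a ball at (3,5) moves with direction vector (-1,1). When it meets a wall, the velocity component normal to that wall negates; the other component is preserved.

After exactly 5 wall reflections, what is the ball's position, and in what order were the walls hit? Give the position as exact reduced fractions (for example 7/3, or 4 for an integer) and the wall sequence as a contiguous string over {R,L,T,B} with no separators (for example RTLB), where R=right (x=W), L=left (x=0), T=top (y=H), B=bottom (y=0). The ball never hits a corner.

Final position: (12,4)
Wall sequence: TLBTR

1. t=1 → T at (2,6); v=(-1,-1)
2. t=2 → L at (0,4); v=(1,-1)
3. t=4 → B at (4,0); v=(1,1)
4. t=6 → T at (10,6); v=(1,-1)
5. t=2 → R at (12,4); v=(-1,-1)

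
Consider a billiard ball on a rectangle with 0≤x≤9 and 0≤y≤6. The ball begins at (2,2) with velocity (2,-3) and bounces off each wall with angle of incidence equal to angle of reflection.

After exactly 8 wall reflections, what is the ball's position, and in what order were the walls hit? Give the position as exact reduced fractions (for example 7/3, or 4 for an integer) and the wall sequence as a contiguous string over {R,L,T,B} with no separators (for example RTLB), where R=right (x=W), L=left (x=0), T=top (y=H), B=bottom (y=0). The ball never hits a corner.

1. t=2/3 → B at (10/3,0); v=(2,3)
2. t=2 → T at (22/3,6); v=(2,-3)
3. t=5/6 → R at (9,7/2); v=(-2,-3)
4. t=7/6 → B at (20/3,0); v=(-2,3)
5. t=2 → T at (8/3,6); v=(-2,-3)
6. t=4/3 → L at (0,2); v=(2,-3)
7. t=2/3 → B at (4/3,0); v=(2,3)
8. t=2 → T at (16/3,6); v=(2,-3)

Final position: (16/3,6)
Wall sequence: BTRBTLBT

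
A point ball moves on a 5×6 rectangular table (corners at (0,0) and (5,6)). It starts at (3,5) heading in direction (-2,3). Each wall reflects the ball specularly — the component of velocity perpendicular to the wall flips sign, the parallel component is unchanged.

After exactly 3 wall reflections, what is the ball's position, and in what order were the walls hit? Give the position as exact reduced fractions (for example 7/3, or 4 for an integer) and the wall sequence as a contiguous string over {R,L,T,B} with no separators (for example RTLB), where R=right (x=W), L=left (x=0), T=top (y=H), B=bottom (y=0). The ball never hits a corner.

Final position: (5/3,0)
Wall sequence: TLB

1. t=1/3 → T at (7/3,6); v=(-2,-3)
2. t=7/6 → L at (0,5/2); v=(2,-3)
3. t=5/6 → B at (5/3,0); v=(2,3)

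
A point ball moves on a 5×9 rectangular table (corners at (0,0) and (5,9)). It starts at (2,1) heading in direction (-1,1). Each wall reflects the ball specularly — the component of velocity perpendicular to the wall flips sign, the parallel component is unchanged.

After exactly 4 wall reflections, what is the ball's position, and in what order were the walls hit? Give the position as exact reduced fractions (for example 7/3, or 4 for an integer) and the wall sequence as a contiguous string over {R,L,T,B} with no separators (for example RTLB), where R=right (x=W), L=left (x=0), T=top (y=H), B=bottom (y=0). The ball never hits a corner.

1. t=2 → L at (0,3); v=(1,1)
2. t=5 → R at (5,8); v=(-1,1)
3. t=1 → T at (4,9); v=(-1,-1)
4. t=4 → L at (0,5); v=(1,-1)

Final position: (0,5)
Wall sequence: LRTL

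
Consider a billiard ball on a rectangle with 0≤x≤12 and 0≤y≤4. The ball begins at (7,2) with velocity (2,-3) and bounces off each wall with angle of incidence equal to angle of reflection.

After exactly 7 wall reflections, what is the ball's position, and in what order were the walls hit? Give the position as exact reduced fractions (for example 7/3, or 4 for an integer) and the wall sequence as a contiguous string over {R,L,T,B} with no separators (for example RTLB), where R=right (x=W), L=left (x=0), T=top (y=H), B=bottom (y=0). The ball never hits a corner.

1. t=2/3 → B at (25/3,0); v=(2,3)
2. t=4/3 → T at (11,4); v=(2,-3)
3. t=1/2 → R at (12,5/2); v=(-2,-3)
4. t=5/6 → B at (31/3,0); v=(-2,3)
5. t=4/3 → T at (23/3,4); v=(-2,-3)
6. t=4/3 → B at (5,0); v=(-2,3)
7. t=4/3 → T at (7/3,4); v=(-2,-3)

Final position: (7/3,4)
Wall sequence: BTRBTBT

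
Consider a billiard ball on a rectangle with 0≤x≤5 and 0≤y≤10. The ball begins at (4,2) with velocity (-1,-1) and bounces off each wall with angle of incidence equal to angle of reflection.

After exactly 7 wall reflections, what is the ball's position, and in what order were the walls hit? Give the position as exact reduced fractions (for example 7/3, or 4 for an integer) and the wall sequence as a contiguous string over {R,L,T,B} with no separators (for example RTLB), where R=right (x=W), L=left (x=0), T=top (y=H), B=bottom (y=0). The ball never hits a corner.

Final position: (2,0)
Wall sequence: BLRTLRB

1. t=2 → B at (2,0); v=(-1,1)
2. t=2 → L at (0,2); v=(1,1)
3. t=5 → R at (5,7); v=(-1,1)
4. t=3 → T at (2,10); v=(-1,-1)
5. t=2 → L at (0,8); v=(1,-1)
6. t=5 → R at (5,3); v=(-1,-1)
7. t=3 → B at (2,0); v=(-1,1)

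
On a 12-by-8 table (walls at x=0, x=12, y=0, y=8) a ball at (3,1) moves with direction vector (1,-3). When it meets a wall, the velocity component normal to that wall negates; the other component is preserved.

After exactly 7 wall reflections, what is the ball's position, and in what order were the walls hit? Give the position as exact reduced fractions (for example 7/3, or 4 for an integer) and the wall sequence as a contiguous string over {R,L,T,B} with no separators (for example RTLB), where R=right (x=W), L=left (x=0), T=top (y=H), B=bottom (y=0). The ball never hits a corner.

Final position: (22/3,8)
Wall sequence: BTBTRBT

1. t=1/3 → B at (10/3,0); v=(1,3)
2. t=8/3 → T at (6,8); v=(1,-3)
3. t=8/3 → B at (26/3,0); v=(1,3)
4. t=8/3 → T at (34/3,8); v=(1,-3)
5. t=2/3 → R at (12,6); v=(-1,-3)
6. t=2 → B at (10,0); v=(-1,3)
7. t=8/3 → T at (22/3,8); v=(-1,-3)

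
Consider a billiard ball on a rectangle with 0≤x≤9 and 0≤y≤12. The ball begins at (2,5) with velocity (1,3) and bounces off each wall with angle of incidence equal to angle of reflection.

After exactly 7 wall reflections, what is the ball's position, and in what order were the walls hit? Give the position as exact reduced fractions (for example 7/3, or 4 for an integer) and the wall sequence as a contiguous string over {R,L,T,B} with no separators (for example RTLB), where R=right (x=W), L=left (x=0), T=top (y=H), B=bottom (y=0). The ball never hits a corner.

1. t=7/3 → T at (13/3,12); v=(1,-3)
2. t=4 → B at (25/3,0); v=(1,3)
3. t=2/3 → R at (9,2); v=(-1,3)
4. t=10/3 → T at (17/3,12); v=(-1,-3)
5. t=4 → B at (5/3,0); v=(-1,3)
6. t=5/3 → L at (0,5); v=(1,3)
7. t=7/3 → T at (7/3,12); v=(1,-3)

Final position: (7/3,12)
Wall sequence: TBRTBLT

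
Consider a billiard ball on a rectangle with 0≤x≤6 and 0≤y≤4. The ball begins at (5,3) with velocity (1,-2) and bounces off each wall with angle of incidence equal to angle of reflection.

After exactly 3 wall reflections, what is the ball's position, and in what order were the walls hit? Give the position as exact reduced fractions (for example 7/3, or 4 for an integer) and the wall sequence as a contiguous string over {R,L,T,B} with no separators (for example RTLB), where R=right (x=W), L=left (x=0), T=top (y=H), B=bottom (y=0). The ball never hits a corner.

Final position: (7/2,4)
Wall sequence: RBT

1. t=1 → R at (6,1); v=(-1,-2)
2. t=1/2 → B at (11/2,0); v=(-1,2)
3. t=2 → T at (7/2,4); v=(-1,-2)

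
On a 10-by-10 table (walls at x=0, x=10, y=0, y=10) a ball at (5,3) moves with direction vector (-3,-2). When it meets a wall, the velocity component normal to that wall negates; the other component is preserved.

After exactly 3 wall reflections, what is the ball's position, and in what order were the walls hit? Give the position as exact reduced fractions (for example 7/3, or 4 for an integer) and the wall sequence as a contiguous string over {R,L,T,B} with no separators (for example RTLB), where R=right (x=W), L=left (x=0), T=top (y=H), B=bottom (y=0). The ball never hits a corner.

1. t=3/2 → B at (1/2,0); v=(-3,2)
2. t=1/6 → L at (0,1/3); v=(3,2)
3. t=10/3 → R at (10,7); v=(-3,2)

Final position: (10,7)
Wall sequence: BLR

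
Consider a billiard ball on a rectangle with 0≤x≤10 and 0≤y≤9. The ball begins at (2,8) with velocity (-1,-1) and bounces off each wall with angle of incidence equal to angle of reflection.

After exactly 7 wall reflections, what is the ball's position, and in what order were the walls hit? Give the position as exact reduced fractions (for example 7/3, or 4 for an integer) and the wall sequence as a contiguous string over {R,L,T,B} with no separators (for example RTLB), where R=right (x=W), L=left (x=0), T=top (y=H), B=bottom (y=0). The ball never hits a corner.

1. t=2 → L at (0,6); v=(1,-1)
2. t=6 → B at (6,0); v=(1,1)
3. t=4 → R at (10,4); v=(-1,1)
4. t=5 → T at (5,9); v=(-1,-1)
5. t=5 → L at (0,4); v=(1,-1)
6. t=4 → B at (4,0); v=(1,1)
7. t=6 → R at (10,6); v=(-1,1)

Final position: (10,6)
Wall sequence: LBRTLBR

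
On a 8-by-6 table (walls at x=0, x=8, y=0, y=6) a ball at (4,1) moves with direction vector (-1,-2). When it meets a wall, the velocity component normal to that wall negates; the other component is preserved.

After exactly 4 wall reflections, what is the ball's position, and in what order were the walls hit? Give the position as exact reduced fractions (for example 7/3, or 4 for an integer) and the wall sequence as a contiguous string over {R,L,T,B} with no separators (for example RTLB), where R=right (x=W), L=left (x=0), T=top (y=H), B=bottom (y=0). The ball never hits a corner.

1. t=1/2 → B at (7/2,0); v=(-1,2)
2. t=3 → T at (1/2,6); v=(-1,-2)
3. t=1/2 → L at (0,5); v=(1,-2)
4. t=5/2 → B at (5/2,0); v=(1,2)

Final position: (5/2,0)
Wall sequence: BTLB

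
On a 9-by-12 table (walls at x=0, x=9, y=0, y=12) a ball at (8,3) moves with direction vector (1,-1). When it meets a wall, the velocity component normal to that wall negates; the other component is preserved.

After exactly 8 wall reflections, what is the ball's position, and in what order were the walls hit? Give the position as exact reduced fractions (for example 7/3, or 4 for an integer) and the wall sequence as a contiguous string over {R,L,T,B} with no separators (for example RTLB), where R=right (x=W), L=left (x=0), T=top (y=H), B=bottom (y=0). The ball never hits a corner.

Final position: (9,10)
Wall sequence: RBLTRBLR

1. t=1 → R at (9,2); v=(-1,-1)
2. t=2 → B at (7,0); v=(-1,1)
3. t=7 → L at (0,7); v=(1,1)
4. t=5 → T at (5,12); v=(1,-1)
5. t=4 → R at (9,8); v=(-1,-1)
6. t=8 → B at (1,0); v=(-1,1)
7. t=1 → L at (0,1); v=(1,1)
8. t=9 → R at (9,10); v=(-1,1)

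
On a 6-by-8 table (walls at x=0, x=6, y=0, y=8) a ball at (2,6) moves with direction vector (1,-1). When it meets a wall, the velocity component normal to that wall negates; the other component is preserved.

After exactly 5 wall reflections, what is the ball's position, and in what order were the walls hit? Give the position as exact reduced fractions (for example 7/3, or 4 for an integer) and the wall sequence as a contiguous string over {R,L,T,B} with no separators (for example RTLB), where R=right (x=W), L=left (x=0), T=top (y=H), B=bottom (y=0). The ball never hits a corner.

1. t=4 → R at (6,2); v=(-1,-1)
2. t=2 → B at (4,0); v=(-1,1)
3. t=4 → L at (0,4); v=(1,1)
4. t=4 → T at (4,8); v=(1,-1)
5. t=2 → R at (6,6); v=(-1,-1)

Final position: (6,6)
Wall sequence: RBLTR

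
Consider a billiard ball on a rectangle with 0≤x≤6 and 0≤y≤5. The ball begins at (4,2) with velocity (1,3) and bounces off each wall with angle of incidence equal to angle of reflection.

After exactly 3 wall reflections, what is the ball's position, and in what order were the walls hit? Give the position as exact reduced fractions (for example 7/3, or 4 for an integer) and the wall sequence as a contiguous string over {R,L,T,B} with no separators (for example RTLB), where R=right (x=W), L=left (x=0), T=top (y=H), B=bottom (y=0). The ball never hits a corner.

Final position: (16/3,0)
Wall sequence: TRB

1. t=1 → T at (5,5); v=(1,-3)
2. t=1 → R at (6,2); v=(-1,-3)
3. t=2/3 → B at (16/3,0); v=(-1,3)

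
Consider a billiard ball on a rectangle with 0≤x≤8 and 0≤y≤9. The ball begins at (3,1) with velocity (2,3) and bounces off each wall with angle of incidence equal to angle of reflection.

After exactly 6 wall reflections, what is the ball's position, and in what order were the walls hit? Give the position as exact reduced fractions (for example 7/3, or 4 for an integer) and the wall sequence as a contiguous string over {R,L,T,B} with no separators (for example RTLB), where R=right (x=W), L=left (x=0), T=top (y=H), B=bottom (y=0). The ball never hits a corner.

1. t=5/2 → R at (8,17/2); v=(-2,3)
2. t=1/6 → T at (23/3,9); v=(-2,-3)
3. t=3 → B at (5/3,0); v=(-2,3)
4. t=5/6 → L at (0,5/2); v=(2,3)
5. t=13/6 → T at (13/3,9); v=(2,-3)
6. t=11/6 → R at (8,7/2); v=(-2,-3)

Final position: (8,7/2)
Wall sequence: RTBLTR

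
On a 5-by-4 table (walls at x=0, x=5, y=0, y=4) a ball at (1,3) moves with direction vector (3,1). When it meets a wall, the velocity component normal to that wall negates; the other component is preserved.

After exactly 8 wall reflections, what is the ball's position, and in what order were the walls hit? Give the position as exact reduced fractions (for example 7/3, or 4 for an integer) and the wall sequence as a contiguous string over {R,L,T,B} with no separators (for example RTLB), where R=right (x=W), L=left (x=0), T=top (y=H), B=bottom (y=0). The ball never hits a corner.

1. t=1 → T at (4,4); v=(3,-1)
2. t=1/3 → R at (5,11/3); v=(-3,-1)
3. t=5/3 → L at (0,2); v=(3,-1)
4. t=5/3 → R at (5,1/3); v=(-3,-1)
5. t=1/3 → B at (4,0); v=(-3,1)
6. t=4/3 → L at (0,4/3); v=(3,1)
7. t=5/3 → R at (5,3); v=(-3,1)
8. t=1 → T at (2,4); v=(-3,-1)

Final position: (2,4)
Wall sequence: TRLRBLRT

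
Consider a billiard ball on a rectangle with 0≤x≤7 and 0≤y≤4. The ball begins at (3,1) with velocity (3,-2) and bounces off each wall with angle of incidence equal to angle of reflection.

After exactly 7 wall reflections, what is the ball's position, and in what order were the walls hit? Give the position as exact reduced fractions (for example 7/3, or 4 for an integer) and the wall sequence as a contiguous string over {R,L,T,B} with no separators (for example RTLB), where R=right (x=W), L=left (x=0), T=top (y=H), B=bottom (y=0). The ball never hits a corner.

1. t=1/2 → B at (9/2,0); v=(3,2)
2. t=5/6 → R at (7,5/3); v=(-3,2)
3. t=7/6 → T at (7/2,4); v=(-3,-2)
4. t=7/6 → L at (0,5/3); v=(3,-2)
5. t=5/6 → B at (5/2,0); v=(3,2)
6. t=3/2 → R at (7,3); v=(-3,2)
7. t=1/2 → T at (11/2,4); v=(-3,-2)

Final position: (11/2,4)
Wall sequence: BRTLBRT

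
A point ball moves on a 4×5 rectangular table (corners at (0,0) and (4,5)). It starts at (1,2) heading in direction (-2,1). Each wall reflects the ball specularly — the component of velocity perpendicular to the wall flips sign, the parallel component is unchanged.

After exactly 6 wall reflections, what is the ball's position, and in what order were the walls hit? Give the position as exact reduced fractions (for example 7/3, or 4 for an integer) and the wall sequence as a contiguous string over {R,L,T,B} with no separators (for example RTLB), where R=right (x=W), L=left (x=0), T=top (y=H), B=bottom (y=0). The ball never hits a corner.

Final position: (1,0)
Wall sequence: LRTLRB

1. t=1/2 → L at (0,5/2); v=(2,1)
2. t=2 → R at (4,9/2); v=(-2,1)
3. t=1/2 → T at (3,5); v=(-2,-1)
4. t=3/2 → L at (0,7/2); v=(2,-1)
5. t=2 → R at (4,3/2); v=(-2,-1)
6. t=3/2 → B at (1,0); v=(-2,1)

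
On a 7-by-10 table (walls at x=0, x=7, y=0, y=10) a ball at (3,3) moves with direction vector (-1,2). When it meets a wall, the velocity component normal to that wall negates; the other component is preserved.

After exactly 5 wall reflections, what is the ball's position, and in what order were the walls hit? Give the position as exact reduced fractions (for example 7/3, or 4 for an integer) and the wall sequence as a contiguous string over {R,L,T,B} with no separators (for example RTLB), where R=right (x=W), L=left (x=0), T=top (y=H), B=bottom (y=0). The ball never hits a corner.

Final position: (7/2,10)
Wall sequence: LTBRT

1. t=3 → L at (0,9); v=(1,2)
2. t=1/2 → T at (1/2,10); v=(1,-2)
3. t=5 → B at (11/2,0); v=(1,2)
4. t=3/2 → R at (7,3); v=(-1,2)
5. t=7/2 → T at (7/2,10); v=(-1,-2)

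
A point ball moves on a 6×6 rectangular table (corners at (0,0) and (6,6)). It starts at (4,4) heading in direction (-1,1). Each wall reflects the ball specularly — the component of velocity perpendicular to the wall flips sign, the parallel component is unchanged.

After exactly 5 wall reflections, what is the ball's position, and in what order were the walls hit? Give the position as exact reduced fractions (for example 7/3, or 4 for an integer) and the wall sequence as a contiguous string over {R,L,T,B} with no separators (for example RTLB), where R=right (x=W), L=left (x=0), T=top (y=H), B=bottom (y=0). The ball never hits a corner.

1. t=2 → T at (2,6); v=(-1,-1)
2. t=2 → L at (0,4); v=(1,-1)
3. t=4 → B at (4,0); v=(1,1)
4. t=2 → R at (6,2); v=(-1,1)
5. t=4 → T at (2,6); v=(-1,-1)

Final position: (2,6)
Wall sequence: TLBRT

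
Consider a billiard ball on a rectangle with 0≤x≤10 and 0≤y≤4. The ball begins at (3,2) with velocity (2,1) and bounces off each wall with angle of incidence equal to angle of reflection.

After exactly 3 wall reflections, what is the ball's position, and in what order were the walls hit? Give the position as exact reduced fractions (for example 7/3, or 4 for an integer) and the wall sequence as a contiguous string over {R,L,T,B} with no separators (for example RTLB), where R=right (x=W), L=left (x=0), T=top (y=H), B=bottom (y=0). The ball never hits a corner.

Final position: (5,0)
Wall sequence: TRB

1. t=2 → T at (7,4); v=(2,-1)
2. t=3/2 → R at (10,5/2); v=(-2,-1)
3. t=5/2 → B at (5,0); v=(-2,1)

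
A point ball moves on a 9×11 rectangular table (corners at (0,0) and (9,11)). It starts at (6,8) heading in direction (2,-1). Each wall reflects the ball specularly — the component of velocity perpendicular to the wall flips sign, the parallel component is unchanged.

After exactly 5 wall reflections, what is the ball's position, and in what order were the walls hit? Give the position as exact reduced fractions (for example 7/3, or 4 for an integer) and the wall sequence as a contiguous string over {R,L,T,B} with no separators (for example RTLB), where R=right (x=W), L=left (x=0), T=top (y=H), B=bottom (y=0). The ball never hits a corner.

1. t=3/2 → R at (9,13/2); v=(-2,-1)
2. t=9/2 → L at (0,2); v=(2,-1)
3. t=2 → B at (4,0); v=(2,1)
4. t=5/2 → R at (9,5/2); v=(-2,1)
5. t=9/2 → L at (0,7); v=(2,1)

Final position: (0,7)
Wall sequence: RLBRL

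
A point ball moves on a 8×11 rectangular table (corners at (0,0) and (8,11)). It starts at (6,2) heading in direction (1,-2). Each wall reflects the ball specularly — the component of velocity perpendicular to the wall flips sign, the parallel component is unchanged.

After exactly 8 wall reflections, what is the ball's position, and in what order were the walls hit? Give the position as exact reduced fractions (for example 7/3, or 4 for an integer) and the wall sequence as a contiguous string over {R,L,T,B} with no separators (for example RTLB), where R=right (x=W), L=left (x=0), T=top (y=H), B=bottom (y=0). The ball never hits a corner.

Final position: (3,0)
Wall sequence: BRTLBTRB

1. t=1 → B at (7,0); v=(1,2)
2. t=1 → R at (8,2); v=(-1,2)
3. t=9/2 → T at (7/2,11); v=(-1,-2)
4. t=7/2 → L at (0,4); v=(1,-2)
5. t=2 → B at (2,0); v=(1,2)
6. t=11/2 → T at (15/2,11); v=(1,-2)
7. t=1/2 → R at (8,10); v=(-1,-2)
8. t=5 → B at (3,0); v=(-1,2)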